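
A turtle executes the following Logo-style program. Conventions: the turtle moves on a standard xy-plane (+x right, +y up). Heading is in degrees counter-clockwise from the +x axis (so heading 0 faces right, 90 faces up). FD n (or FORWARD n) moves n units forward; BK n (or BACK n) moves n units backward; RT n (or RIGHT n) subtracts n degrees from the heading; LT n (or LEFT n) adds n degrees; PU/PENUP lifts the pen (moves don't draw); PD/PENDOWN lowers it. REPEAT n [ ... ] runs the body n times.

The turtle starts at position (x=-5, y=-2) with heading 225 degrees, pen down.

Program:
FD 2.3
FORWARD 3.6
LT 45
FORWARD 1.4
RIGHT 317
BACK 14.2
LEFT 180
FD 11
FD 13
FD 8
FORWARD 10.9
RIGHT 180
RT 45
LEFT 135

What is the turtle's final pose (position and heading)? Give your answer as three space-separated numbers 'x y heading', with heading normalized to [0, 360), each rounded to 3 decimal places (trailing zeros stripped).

Executing turtle program step by step:
Start: pos=(-5,-2), heading=225, pen down
FD 2.3: (-5,-2) -> (-6.626,-3.626) [heading=225, draw]
FD 3.6: (-6.626,-3.626) -> (-9.172,-6.172) [heading=225, draw]
LT 45: heading 225 -> 270
FD 1.4: (-9.172,-6.172) -> (-9.172,-7.572) [heading=270, draw]
RT 317: heading 270 -> 313
BK 14.2: (-9.172,-7.572) -> (-18.856,2.813) [heading=313, draw]
LT 180: heading 313 -> 133
FD 11: (-18.856,2.813) -> (-26.358,10.858) [heading=133, draw]
FD 13: (-26.358,10.858) -> (-35.224,20.366) [heading=133, draw]
FD 8: (-35.224,20.366) -> (-40.68,26.217) [heading=133, draw]
FD 10.9: (-40.68,26.217) -> (-48.114,34.188) [heading=133, draw]
RT 180: heading 133 -> 313
RT 45: heading 313 -> 268
LT 135: heading 268 -> 43
Final: pos=(-48.114,34.188), heading=43, 8 segment(s) drawn

Answer: -48.114 34.188 43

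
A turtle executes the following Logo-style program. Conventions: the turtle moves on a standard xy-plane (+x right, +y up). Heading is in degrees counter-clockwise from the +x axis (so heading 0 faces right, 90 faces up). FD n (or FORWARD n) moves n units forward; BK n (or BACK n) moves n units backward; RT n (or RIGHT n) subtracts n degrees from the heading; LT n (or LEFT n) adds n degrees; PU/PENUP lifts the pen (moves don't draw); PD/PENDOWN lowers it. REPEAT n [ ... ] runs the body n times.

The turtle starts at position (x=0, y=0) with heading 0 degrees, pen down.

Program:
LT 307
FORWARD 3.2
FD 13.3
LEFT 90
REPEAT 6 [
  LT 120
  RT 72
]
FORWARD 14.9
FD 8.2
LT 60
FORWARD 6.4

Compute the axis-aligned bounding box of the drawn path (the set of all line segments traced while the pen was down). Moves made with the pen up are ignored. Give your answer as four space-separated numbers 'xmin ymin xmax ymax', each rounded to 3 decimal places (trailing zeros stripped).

Answer: 0 -26.427 34.653 0

Derivation:
Executing turtle program step by step:
Start: pos=(0,0), heading=0, pen down
LT 307: heading 0 -> 307
FD 3.2: (0,0) -> (1.926,-2.556) [heading=307, draw]
FD 13.3: (1.926,-2.556) -> (9.93,-13.177) [heading=307, draw]
LT 90: heading 307 -> 37
REPEAT 6 [
  -- iteration 1/6 --
  LT 120: heading 37 -> 157
  RT 72: heading 157 -> 85
  -- iteration 2/6 --
  LT 120: heading 85 -> 205
  RT 72: heading 205 -> 133
  -- iteration 3/6 --
  LT 120: heading 133 -> 253
  RT 72: heading 253 -> 181
  -- iteration 4/6 --
  LT 120: heading 181 -> 301
  RT 72: heading 301 -> 229
  -- iteration 5/6 --
  LT 120: heading 229 -> 349
  RT 72: heading 349 -> 277
  -- iteration 6/6 --
  LT 120: heading 277 -> 37
  RT 72: heading 37 -> 325
]
FD 14.9: (9.93,-13.177) -> (22.135,-21.724) [heading=325, draw]
FD 8.2: (22.135,-21.724) -> (28.852,-26.427) [heading=325, draw]
LT 60: heading 325 -> 25
FD 6.4: (28.852,-26.427) -> (34.653,-23.722) [heading=25, draw]
Final: pos=(34.653,-23.722), heading=25, 5 segment(s) drawn

Segment endpoints: x in {0, 1.926, 9.93, 22.135, 28.852, 34.653}, y in {-26.427, -23.722, -21.724, -13.177, -2.556, 0}
xmin=0, ymin=-26.427, xmax=34.653, ymax=0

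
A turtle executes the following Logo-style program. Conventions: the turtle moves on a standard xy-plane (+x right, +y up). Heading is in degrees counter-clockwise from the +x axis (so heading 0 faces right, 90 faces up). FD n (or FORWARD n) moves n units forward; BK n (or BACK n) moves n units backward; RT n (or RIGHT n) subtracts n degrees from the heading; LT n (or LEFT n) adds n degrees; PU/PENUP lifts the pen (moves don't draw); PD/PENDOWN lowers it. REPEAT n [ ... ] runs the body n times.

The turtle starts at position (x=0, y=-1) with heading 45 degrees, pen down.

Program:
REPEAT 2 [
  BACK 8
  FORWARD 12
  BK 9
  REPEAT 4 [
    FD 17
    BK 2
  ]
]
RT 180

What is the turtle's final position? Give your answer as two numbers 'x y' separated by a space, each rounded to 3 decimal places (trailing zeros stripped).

Answer: 77.782 76.782

Derivation:
Executing turtle program step by step:
Start: pos=(0,-1), heading=45, pen down
REPEAT 2 [
  -- iteration 1/2 --
  BK 8: (0,-1) -> (-5.657,-6.657) [heading=45, draw]
  FD 12: (-5.657,-6.657) -> (2.828,1.828) [heading=45, draw]
  BK 9: (2.828,1.828) -> (-3.536,-4.536) [heading=45, draw]
  REPEAT 4 [
    -- iteration 1/4 --
    FD 17: (-3.536,-4.536) -> (8.485,7.485) [heading=45, draw]
    BK 2: (8.485,7.485) -> (7.071,6.071) [heading=45, draw]
    -- iteration 2/4 --
    FD 17: (7.071,6.071) -> (19.092,18.092) [heading=45, draw]
    BK 2: (19.092,18.092) -> (17.678,16.678) [heading=45, draw]
    -- iteration 3/4 --
    FD 17: (17.678,16.678) -> (29.698,28.698) [heading=45, draw]
    BK 2: (29.698,28.698) -> (28.284,27.284) [heading=45, draw]
    -- iteration 4/4 --
    FD 17: (28.284,27.284) -> (40.305,39.305) [heading=45, draw]
    BK 2: (40.305,39.305) -> (38.891,37.891) [heading=45, draw]
  ]
  -- iteration 2/2 --
  BK 8: (38.891,37.891) -> (33.234,32.234) [heading=45, draw]
  FD 12: (33.234,32.234) -> (41.719,40.719) [heading=45, draw]
  BK 9: (41.719,40.719) -> (35.355,34.355) [heading=45, draw]
  REPEAT 4 [
    -- iteration 1/4 --
    FD 17: (35.355,34.355) -> (47.376,46.376) [heading=45, draw]
    BK 2: (47.376,46.376) -> (45.962,44.962) [heading=45, draw]
    -- iteration 2/4 --
    FD 17: (45.962,44.962) -> (57.983,56.983) [heading=45, draw]
    BK 2: (57.983,56.983) -> (56.569,55.569) [heading=45, draw]
    -- iteration 3/4 --
    FD 17: (56.569,55.569) -> (68.589,67.589) [heading=45, draw]
    BK 2: (68.589,67.589) -> (67.175,66.175) [heading=45, draw]
    -- iteration 4/4 --
    FD 17: (67.175,66.175) -> (79.196,78.196) [heading=45, draw]
    BK 2: (79.196,78.196) -> (77.782,76.782) [heading=45, draw]
  ]
]
RT 180: heading 45 -> 225
Final: pos=(77.782,76.782), heading=225, 22 segment(s) drawn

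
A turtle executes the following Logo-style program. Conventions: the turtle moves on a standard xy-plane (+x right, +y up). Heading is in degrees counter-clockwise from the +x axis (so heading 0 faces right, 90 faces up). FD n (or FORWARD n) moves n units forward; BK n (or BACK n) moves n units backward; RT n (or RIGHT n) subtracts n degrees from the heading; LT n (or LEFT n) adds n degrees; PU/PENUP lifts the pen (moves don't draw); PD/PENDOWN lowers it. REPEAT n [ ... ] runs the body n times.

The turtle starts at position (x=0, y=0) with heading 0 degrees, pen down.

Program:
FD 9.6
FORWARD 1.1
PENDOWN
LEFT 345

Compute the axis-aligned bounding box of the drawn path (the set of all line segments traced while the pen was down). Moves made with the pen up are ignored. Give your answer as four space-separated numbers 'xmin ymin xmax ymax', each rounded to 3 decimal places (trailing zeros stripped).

Executing turtle program step by step:
Start: pos=(0,0), heading=0, pen down
FD 9.6: (0,0) -> (9.6,0) [heading=0, draw]
FD 1.1: (9.6,0) -> (10.7,0) [heading=0, draw]
PD: pen down
LT 345: heading 0 -> 345
Final: pos=(10.7,0), heading=345, 2 segment(s) drawn

Segment endpoints: x in {0, 9.6, 10.7}, y in {0}
xmin=0, ymin=0, xmax=10.7, ymax=0

Answer: 0 0 10.7 0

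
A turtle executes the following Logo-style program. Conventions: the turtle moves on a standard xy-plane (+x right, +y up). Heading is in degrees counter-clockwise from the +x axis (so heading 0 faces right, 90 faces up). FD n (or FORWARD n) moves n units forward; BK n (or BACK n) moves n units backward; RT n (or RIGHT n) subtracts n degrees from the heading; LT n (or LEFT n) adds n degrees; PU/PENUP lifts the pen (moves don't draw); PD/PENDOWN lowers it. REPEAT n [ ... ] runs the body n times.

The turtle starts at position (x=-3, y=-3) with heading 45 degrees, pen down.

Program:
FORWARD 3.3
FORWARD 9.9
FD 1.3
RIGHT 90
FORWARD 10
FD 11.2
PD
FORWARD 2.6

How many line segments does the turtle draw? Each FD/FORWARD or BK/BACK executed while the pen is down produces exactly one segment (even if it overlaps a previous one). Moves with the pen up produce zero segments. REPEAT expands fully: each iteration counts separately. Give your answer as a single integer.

Answer: 6

Derivation:
Executing turtle program step by step:
Start: pos=(-3,-3), heading=45, pen down
FD 3.3: (-3,-3) -> (-0.667,-0.667) [heading=45, draw]
FD 9.9: (-0.667,-0.667) -> (6.334,6.334) [heading=45, draw]
FD 1.3: (6.334,6.334) -> (7.253,7.253) [heading=45, draw]
RT 90: heading 45 -> 315
FD 10: (7.253,7.253) -> (14.324,0.182) [heading=315, draw]
FD 11.2: (14.324,0.182) -> (22.244,-7.738) [heading=315, draw]
PD: pen down
FD 2.6: (22.244,-7.738) -> (24.082,-9.576) [heading=315, draw]
Final: pos=(24.082,-9.576), heading=315, 6 segment(s) drawn
Segments drawn: 6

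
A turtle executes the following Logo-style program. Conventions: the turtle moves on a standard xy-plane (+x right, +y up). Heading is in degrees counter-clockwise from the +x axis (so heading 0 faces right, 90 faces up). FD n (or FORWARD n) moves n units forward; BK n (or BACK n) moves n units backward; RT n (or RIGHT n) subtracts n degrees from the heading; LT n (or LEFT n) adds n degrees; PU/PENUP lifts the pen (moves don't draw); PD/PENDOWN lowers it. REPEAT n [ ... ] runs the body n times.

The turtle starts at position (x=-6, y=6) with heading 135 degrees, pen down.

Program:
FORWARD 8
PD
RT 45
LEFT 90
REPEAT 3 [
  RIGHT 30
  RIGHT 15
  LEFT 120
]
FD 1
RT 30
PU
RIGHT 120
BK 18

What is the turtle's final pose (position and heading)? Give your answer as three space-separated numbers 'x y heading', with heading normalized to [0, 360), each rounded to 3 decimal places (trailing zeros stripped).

Answer: -6.291 29.751 255

Derivation:
Executing turtle program step by step:
Start: pos=(-6,6), heading=135, pen down
FD 8: (-6,6) -> (-11.657,11.657) [heading=135, draw]
PD: pen down
RT 45: heading 135 -> 90
LT 90: heading 90 -> 180
REPEAT 3 [
  -- iteration 1/3 --
  RT 30: heading 180 -> 150
  RT 15: heading 150 -> 135
  LT 120: heading 135 -> 255
  -- iteration 2/3 --
  RT 30: heading 255 -> 225
  RT 15: heading 225 -> 210
  LT 120: heading 210 -> 330
  -- iteration 3/3 --
  RT 30: heading 330 -> 300
  RT 15: heading 300 -> 285
  LT 120: heading 285 -> 45
]
FD 1: (-11.657,11.657) -> (-10.95,12.364) [heading=45, draw]
RT 30: heading 45 -> 15
PU: pen up
RT 120: heading 15 -> 255
BK 18: (-10.95,12.364) -> (-6.291,29.751) [heading=255, move]
Final: pos=(-6.291,29.751), heading=255, 2 segment(s) drawn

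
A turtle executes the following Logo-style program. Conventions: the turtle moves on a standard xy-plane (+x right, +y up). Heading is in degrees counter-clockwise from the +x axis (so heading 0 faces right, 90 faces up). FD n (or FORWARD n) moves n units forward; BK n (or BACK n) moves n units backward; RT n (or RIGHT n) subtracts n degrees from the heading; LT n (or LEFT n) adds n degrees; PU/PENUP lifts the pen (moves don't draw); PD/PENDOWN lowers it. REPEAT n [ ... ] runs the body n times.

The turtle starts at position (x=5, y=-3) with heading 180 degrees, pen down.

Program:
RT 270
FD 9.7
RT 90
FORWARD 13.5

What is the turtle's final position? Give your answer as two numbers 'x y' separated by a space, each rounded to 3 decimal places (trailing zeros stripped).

Answer: -8.5 -12.7

Derivation:
Executing turtle program step by step:
Start: pos=(5,-3), heading=180, pen down
RT 270: heading 180 -> 270
FD 9.7: (5,-3) -> (5,-12.7) [heading=270, draw]
RT 90: heading 270 -> 180
FD 13.5: (5,-12.7) -> (-8.5,-12.7) [heading=180, draw]
Final: pos=(-8.5,-12.7), heading=180, 2 segment(s) drawn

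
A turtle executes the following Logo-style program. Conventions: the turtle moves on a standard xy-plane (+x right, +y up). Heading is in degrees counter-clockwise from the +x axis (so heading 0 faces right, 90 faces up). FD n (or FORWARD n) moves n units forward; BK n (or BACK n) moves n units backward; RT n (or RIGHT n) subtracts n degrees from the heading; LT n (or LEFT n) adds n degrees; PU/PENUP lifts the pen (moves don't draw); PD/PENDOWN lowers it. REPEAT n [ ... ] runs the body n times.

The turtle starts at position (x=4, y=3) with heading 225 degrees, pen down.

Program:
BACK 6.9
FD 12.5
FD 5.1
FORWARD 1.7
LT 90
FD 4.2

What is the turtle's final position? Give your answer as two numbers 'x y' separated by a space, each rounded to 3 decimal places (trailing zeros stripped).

Answer: -1.798 -8.738

Derivation:
Executing turtle program step by step:
Start: pos=(4,3), heading=225, pen down
BK 6.9: (4,3) -> (8.879,7.879) [heading=225, draw]
FD 12.5: (8.879,7.879) -> (0.04,-0.96) [heading=225, draw]
FD 5.1: (0.04,-0.96) -> (-3.566,-4.566) [heading=225, draw]
FD 1.7: (-3.566,-4.566) -> (-4.768,-5.768) [heading=225, draw]
LT 90: heading 225 -> 315
FD 4.2: (-4.768,-5.768) -> (-1.798,-8.738) [heading=315, draw]
Final: pos=(-1.798,-8.738), heading=315, 5 segment(s) drawn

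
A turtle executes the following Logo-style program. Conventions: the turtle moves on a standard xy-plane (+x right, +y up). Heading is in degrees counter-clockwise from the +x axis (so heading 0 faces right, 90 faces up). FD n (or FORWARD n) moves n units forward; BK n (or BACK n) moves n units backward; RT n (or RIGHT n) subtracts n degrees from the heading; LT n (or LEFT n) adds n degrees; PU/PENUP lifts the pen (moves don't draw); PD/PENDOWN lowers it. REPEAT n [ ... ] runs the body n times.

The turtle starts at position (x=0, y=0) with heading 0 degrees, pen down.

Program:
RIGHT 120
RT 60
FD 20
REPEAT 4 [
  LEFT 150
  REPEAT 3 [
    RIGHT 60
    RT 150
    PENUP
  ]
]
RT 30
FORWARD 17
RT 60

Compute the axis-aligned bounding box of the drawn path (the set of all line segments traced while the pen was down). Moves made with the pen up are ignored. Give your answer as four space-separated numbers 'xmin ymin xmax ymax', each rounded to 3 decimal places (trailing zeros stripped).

Answer: -20 0 0 0

Derivation:
Executing turtle program step by step:
Start: pos=(0,0), heading=0, pen down
RT 120: heading 0 -> 240
RT 60: heading 240 -> 180
FD 20: (0,0) -> (-20,0) [heading=180, draw]
REPEAT 4 [
  -- iteration 1/4 --
  LT 150: heading 180 -> 330
  REPEAT 3 [
    -- iteration 1/3 --
    RT 60: heading 330 -> 270
    RT 150: heading 270 -> 120
    PU: pen up
    -- iteration 2/3 --
    RT 60: heading 120 -> 60
    RT 150: heading 60 -> 270
    PU: pen up
    -- iteration 3/3 --
    RT 60: heading 270 -> 210
    RT 150: heading 210 -> 60
    PU: pen up
  ]
  -- iteration 2/4 --
  LT 150: heading 60 -> 210
  REPEAT 3 [
    -- iteration 1/3 --
    RT 60: heading 210 -> 150
    RT 150: heading 150 -> 0
    PU: pen up
    -- iteration 2/3 --
    RT 60: heading 0 -> 300
    RT 150: heading 300 -> 150
    PU: pen up
    -- iteration 3/3 --
    RT 60: heading 150 -> 90
    RT 150: heading 90 -> 300
    PU: pen up
  ]
  -- iteration 3/4 --
  LT 150: heading 300 -> 90
  REPEAT 3 [
    -- iteration 1/3 --
    RT 60: heading 90 -> 30
    RT 150: heading 30 -> 240
    PU: pen up
    -- iteration 2/3 --
    RT 60: heading 240 -> 180
    RT 150: heading 180 -> 30
    PU: pen up
    -- iteration 3/3 --
    RT 60: heading 30 -> 330
    RT 150: heading 330 -> 180
    PU: pen up
  ]
  -- iteration 4/4 --
  LT 150: heading 180 -> 330
  REPEAT 3 [
    -- iteration 1/3 --
    RT 60: heading 330 -> 270
    RT 150: heading 270 -> 120
    PU: pen up
    -- iteration 2/3 --
    RT 60: heading 120 -> 60
    RT 150: heading 60 -> 270
    PU: pen up
    -- iteration 3/3 --
    RT 60: heading 270 -> 210
    RT 150: heading 210 -> 60
    PU: pen up
  ]
]
RT 30: heading 60 -> 30
FD 17: (-20,0) -> (-5.278,8.5) [heading=30, move]
RT 60: heading 30 -> 330
Final: pos=(-5.278,8.5), heading=330, 1 segment(s) drawn

Segment endpoints: x in {-20, 0}, y in {0, 0}
xmin=-20, ymin=0, xmax=0, ymax=0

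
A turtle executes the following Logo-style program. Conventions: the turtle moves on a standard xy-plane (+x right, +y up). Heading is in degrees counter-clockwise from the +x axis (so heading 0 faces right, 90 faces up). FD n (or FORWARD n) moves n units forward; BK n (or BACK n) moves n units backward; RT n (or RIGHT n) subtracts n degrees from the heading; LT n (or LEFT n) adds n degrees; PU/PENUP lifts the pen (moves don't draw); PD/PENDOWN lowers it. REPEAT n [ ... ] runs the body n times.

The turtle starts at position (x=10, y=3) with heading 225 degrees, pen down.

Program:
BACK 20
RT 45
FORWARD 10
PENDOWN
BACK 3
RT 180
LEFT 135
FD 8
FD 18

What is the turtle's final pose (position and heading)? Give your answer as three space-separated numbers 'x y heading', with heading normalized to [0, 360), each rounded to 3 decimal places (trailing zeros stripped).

Answer: -1.243 35.527 135

Derivation:
Executing turtle program step by step:
Start: pos=(10,3), heading=225, pen down
BK 20: (10,3) -> (24.142,17.142) [heading=225, draw]
RT 45: heading 225 -> 180
FD 10: (24.142,17.142) -> (14.142,17.142) [heading=180, draw]
PD: pen down
BK 3: (14.142,17.142) -> (17.142,17.142) [heading=180, draw]
RT 180: heading 180 -> 0
LT 135: heading 0 -> 135
FD 8: (17.142,17.142) -> (11.485,22.799) [heading=135, draw]
FD 18: (11.485,22.799) -> (-1.243,35.527) [heading=135, draw]
Final: pos=(-1.243,35.527), heading=135, 5 segment(s) drawn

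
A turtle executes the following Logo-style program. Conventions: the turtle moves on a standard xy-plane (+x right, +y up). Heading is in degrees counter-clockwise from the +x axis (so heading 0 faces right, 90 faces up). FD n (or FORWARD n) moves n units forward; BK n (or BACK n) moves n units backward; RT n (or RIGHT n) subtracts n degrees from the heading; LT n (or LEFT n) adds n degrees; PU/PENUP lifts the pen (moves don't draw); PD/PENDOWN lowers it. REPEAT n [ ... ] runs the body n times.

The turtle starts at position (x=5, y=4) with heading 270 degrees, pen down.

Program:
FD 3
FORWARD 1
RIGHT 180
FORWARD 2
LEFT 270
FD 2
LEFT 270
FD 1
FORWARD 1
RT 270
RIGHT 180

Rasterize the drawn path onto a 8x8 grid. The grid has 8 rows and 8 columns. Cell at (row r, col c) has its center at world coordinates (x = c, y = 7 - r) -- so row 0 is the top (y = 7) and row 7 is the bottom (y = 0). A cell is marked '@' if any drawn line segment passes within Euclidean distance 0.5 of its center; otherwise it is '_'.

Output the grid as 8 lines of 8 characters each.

Answer: ________
________
________
_____@__
_____@__
_____@@@
_____@_@
_____@_@

Derivation:
Segment 0: (5,4) -> (5,1)
Segment 1: (5,1) -> (5,0)
Segment 2: (5,0) -> (5,2)
Segment 3: (5,2) -> (7,2)
Segment 4: (7,2) -> (7,1)
Segment 5: (7,1) -> (7,-0)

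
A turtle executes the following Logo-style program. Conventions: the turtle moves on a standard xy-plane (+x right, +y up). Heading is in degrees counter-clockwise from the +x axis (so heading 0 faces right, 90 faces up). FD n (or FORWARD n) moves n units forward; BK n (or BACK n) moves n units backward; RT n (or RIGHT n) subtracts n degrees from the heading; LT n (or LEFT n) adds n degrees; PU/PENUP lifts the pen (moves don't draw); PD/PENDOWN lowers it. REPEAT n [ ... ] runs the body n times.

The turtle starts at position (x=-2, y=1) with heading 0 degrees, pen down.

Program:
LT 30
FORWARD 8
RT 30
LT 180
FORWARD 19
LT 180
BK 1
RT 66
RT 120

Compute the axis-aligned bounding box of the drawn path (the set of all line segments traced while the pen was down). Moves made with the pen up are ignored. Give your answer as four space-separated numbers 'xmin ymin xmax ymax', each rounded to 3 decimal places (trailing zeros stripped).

Answer: -15.072 1 4.928 5

Derivation:
Executing turtle program step by step:
Start: pos=(-2,1), heading=0, pen down
LT 30: heading 0 -> 30
FD 8: (-2,1) -> (4.928,5) [heading=30, draw]
RT 30: heading 30 -> 0
LT 180: heading 0 -> 180
FD 19: (4.928,5) -> (-14.072,5) [heading=180, draw]
LT 180: heading 180 -> 0
BK 1: (-14.072,5) -> (-15.072,5) [heading=0, draw]
RT 66: heading 0 -> 294
RT 120: heading 294 -> 174
Final: pos=(-15.072,5), heading=174, 3 segment(s) drawn

Segment endpoints: x in {-15.072, -14.072, -2, 4.928}, y in {1, 5, 5}
xmin=-15.072, ymin=1, xmax=4.928, ymax=5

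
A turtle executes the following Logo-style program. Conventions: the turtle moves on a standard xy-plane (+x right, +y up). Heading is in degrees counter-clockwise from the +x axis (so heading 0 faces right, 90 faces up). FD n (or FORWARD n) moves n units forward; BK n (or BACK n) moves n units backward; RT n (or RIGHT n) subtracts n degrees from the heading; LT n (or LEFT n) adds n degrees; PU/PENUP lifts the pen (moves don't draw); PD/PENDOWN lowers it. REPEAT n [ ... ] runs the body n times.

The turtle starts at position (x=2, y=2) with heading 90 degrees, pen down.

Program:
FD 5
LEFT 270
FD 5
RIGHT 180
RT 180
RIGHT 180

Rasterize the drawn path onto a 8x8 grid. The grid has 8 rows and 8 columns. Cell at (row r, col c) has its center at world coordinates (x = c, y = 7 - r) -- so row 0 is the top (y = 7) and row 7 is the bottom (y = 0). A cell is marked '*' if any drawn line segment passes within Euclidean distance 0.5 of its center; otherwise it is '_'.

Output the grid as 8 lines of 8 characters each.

Segment 0: (2,2) -> (2,7)
Segment 1: (2,7) -> (7,7)

Answer: __******
__*_____
__*_____
__*_____
__*_____
__*_____
________
________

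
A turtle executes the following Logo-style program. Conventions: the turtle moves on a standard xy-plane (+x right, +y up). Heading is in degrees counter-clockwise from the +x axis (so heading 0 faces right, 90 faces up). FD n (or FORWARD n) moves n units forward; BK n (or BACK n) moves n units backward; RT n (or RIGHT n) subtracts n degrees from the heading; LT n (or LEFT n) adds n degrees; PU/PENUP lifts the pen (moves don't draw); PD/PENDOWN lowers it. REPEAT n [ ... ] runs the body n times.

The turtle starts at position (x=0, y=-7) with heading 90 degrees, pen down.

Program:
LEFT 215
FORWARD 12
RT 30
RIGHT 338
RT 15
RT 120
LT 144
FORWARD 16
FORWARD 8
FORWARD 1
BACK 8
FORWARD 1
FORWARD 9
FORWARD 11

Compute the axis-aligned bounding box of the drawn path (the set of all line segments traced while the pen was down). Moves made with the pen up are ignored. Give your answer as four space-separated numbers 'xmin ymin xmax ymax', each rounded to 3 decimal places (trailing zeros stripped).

Answer: 0 -47.572 29.219 -7

Derivation:
Executing turtle program step by step:
Start: pos=(0,-7), heading=90, pen down
LT 215: heading 90 -> 305
FD 12: (0,-7) -> (6.883,-16.83) [heading=305, draw]
RT 30: heading 305 -> 275
RT 338: heading 275 -> 297
RT 15: heading 297 -> 282
RT 120: heading 282 -> 162
LT 144: heading 162 -> 306
FD 16: (6.883,-16.83) -> (16.287,-29.774) [heading=306, draw]
FD 8: (16.287,-29.774) -> (20.99,-36.246) [heading=306, draw]
FD 1: (20.99,-36.246) -> (21.578,-37.055) [heading=306, draw]
BK 8: (21.578,-37.055) -> (16.875,-30.583) [heading=306, draw]
FD 1: (16.875,-30.583) -> (17.463,-31.392) [heading=306, draw]
FD 9: (17.463,-31.392) -> (22.753,-38.673) [heading=306, draw]
FD 11: (22.753,-38.673) -> (29.219,-47.572) [heading=306, draw]
Final: pos=(29.219,-47.572), heading=306, 8 segment(s) drawn

Segment endpoints: x in {0, 6.883, 16.287, 16.875, 17.463, 20.99, 21.578, 22.753, 29.219}, y in {-47.572, -38.673, -37.055, -36.246, -31.392, -30.583, -29.774, -16.83, -7}
xmin=0, ymin=-47.572, xmax=29.219, ymax=-7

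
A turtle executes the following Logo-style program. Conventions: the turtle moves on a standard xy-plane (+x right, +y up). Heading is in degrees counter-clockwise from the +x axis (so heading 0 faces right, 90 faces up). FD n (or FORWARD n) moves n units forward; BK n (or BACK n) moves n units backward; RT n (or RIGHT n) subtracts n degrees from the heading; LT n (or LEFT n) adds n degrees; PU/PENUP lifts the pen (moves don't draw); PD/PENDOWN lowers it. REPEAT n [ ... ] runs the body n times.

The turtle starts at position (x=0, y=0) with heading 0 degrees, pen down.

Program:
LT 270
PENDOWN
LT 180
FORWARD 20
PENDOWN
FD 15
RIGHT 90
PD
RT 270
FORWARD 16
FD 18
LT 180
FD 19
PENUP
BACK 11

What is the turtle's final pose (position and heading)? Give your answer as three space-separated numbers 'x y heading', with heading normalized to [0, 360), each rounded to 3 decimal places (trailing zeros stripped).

Answer: 0 61 270

Derivation:
Executing turtle program step by step:
Start: pos=(0,0), heading=0, pen down
LT 270: heading 0 -> 270
PD: pen down
LT 180: heading 270 -> 90
FD 20: (0,0) -> (0,20) [heading=90, draw]
PD: pen down
FD 15: (0,20) -> (0,35) [heading=90, draw]
RT 90: heading 90 -> 0
PD: pen down
RT 270: heading 0 -> 90
FD 16: (0,35) -> (0,51) [heading=90, draw]
FD 18: (0,51) -> (0,69) [heading=90, draw]
LT 180: heading 90 -> 270
FD 19: (0,69) -> (0,50) [heading=270, draw]
PU: pen up
BK 11: (0,50) -> (0,61) [heading=270, move]
Final: pos=(0,61), heading=270, 5 segment(s) drawn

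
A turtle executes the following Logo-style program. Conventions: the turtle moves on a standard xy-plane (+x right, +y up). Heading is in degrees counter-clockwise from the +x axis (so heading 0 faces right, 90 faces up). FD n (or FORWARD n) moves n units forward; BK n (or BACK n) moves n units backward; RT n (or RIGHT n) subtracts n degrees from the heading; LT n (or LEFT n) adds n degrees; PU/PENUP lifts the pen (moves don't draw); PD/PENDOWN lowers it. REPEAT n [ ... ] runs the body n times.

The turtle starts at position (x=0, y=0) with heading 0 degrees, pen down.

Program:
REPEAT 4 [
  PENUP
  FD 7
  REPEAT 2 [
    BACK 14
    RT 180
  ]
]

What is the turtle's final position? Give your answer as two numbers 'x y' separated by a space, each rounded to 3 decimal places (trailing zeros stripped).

Executing turtle program step by step:
Start: pos=(0,0), heading=0, pen down
REPEAT 4 [
  -- iteration 1/4 --
  PU: pen up
  FD 7: (0,0) -> (7,0) [heading=0, move]
  REPEAT 2 [
    -- iteration 1/2 --
    BK 14: (7,0) -> (-7,0) [heading=0, move]
    RT 180: heading 0 -> 180
    -- iteration 2/2 --
    BK 14: (-7,0) -> (7,0) [heading=180, move]
    RT 180: heading 180 -> 0
  ]
  -- iteration 2/4 --
  PU: pen up
  FD 7: (7,0) -> (14,0) [heading=0, move]
  REPEAT 2 [
    -- iteration 1/2 --
    BK 14: (14,0) -> (0,0) [heading=0, move]
    RT 180: heading 0 -> 180
    -- iteration 2/2 --
    BK 14: (0,0) -> (14,0) [heading=180, move]
    RT 180: heading 180 -> 0
  ]
  -- iteration 3/4 --
  PU: pen up
  FD 7: (14,0) -> (21,0) [heading=0, move]
  REPEAT 2 [
    -- iteration 1/2 --
    BK 14: (21,0) -> (7,0) [heading=0, move]
    RT 180: heading 0 -> 180
    -- iteration 2/2 --
    BK 14: (7,0) -> (21,0) [heading=180, move]
    RT 180: heading 180 -> 0
  ]
  -- iteration 4/4 --
  PU: pen up
  FD 7: (21,0) -> (28,0) [heading=0, move]
  REPEAT 2 [
    -- iteration 1/2 --
    BK 14: (28,0) -> (14,0) [heading=0, move]
    RT 180: heading 0 -> 180
    -- iteration 2/2 --
    BK 14: (14,0) -> (28,0) [heading=180, move]
    RT 180: heading 180 -> 0
  ]
]
Final: pos=(28,0), heading=0, 0 segment(s) drawn

Answer: 28 0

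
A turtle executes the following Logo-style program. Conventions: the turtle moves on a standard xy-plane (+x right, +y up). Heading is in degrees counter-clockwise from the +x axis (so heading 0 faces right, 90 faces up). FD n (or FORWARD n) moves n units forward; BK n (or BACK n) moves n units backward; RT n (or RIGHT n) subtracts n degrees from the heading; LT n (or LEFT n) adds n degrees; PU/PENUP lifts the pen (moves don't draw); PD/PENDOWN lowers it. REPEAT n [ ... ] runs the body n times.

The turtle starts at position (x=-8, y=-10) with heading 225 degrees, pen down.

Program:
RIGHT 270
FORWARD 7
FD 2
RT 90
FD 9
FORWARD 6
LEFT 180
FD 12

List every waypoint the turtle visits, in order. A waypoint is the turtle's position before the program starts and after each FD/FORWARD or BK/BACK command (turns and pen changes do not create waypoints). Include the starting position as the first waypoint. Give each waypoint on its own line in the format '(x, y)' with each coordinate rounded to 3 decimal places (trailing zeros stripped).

Answer: (-8, -10)
(-3.05, -14.95)
(-1.636, -16.364)
(-8, -22.728)
(-12.243, -26.971)
(-3.757, -18.485)

Derivation:
Executing turtle program step by step:
Start: pos=(-8,-10), heading=225, pen down
RT 270: heading 225 -> 315
FD 7: (-8,-10) -> (-3.05,-14.95) [heading=315, draw]
FD 2: (-3.05,-14.95) -> (-1.636,-16.364) [heading=315, draw]
RT 90: heading 315 -> 225
FD 9: (-1.636,-16.364) -> (-8,-22.728) [heading=225, draw]
FD 6: (-8,-22.728) -> (-12.243,-26.971) [heading=225, draw]
LT 180: heading 225 -> 45
FD 12: (-12.243,-26.971) -> (-3.757,-18.485) [heading=45, draw]
Final: pos=(-3.757,-18.485), heading=45, 5 segment(s) drawn
Waypoints (6 total):
(-8, -10)
(-3.05, -14.95)
(-1.636, -16.364)
(-8, -22.728)
(-12.243, -26.971)
(-3.757, -18.485)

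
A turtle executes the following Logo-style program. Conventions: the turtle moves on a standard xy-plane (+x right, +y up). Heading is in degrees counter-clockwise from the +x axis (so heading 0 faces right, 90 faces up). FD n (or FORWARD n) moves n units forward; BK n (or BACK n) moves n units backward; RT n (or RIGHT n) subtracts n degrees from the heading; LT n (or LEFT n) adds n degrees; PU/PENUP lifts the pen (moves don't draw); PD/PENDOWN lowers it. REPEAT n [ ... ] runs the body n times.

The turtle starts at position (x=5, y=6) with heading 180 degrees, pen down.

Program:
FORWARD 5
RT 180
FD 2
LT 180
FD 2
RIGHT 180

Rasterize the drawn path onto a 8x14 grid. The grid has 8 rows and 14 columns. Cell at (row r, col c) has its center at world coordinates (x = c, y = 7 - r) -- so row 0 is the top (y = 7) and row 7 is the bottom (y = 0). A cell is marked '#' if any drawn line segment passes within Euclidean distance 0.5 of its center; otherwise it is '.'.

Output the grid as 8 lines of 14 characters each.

Segment 0: (5,6) -> (0,6)
Segment 1: (0,6) -> (2,6)
Segment 2: (2,6) -> (0,6)

Answer: ..............
######........
..............
..............
..............
..............
..............
..............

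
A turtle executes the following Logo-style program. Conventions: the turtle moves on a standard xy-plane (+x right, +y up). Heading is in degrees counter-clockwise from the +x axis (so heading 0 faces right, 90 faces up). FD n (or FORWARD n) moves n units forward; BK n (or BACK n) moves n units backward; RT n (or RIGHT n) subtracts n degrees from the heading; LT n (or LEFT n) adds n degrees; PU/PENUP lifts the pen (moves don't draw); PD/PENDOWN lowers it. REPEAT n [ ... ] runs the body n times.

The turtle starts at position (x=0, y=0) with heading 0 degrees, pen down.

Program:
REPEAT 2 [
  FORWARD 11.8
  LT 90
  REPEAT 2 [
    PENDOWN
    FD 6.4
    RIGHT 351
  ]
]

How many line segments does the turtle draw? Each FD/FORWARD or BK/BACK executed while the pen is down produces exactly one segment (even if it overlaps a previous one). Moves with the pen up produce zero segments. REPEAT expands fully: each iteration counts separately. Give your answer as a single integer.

Executing turtle program step by step:
Start: pos=(0,0), heading=0, pen down
REPEAT 2 [
  -- iteration 1/2 --
  FD 11.8: (0,0) -> (11.8,0) [heading=0, draw]
  LT 90: heading 0 -> 90
  REPEAT 2 [
    -- iteration 1/2 --
    PD: pen down
    FD 6.4: (11.8,0) -> (11.8,6.4) [heading=90, draw]
    RT 351: heading 90 -> 99
    -- iteration 2/2 --
    PD: pen down
    FD 6.4: (11.8,6.4) -> (10.799,12.721) [heading=99, draw]
    RT 351: heading 99 -> 108
  ]
  -- iteration 2/2 --
  FD 11.8: (10.799,12.721) -> (7.152,23.944) [heading=108, draw]
  LT 90: heading 108 -> 198
  REPEAT 2 [
    -- iteration 1/2 --
    PD: pen down
    FD 6.4: (7.152,23.944) -> (1.066,21.966) [heading=198, draw]
    RT 351: heading 198 -> 207
    -- iteration 2/2 --
    PD: pen down
    FD 6.4: (1.066,21.966) -> (-4.637,19.06) [heading=207, draw]
    RT 351: heading 207 -> 216
  ]
]
Final: pos=(-4.637,19.06), heading=216, 6 segment(s) drawn
Segments drawn: 6

Answer: 6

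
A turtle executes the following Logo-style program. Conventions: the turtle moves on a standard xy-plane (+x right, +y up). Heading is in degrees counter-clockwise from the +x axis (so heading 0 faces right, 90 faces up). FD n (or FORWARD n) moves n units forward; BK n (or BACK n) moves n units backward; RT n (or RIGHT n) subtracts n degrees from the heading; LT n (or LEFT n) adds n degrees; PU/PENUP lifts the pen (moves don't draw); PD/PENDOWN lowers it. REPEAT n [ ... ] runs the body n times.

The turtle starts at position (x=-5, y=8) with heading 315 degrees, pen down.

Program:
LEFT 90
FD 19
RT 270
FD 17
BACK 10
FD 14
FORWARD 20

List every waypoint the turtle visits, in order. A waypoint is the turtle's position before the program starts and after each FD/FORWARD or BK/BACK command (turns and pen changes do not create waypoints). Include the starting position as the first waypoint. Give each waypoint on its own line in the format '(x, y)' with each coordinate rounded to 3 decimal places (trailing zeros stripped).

Answer: (-5, 8)
(8.435, 21.435)
(-3.586, 33.456)
(3.485, 26.385)
(-6.414, 36.284)
(-20.556, 50.426)

Derivation:
Executing turtle program step by step:
Start: pos=(-5,8), heading=315, pen down
LT 90: heading 315 -> 45
FD 19: (-5,8) -> (8.435,21.435) [heading=45, draw]
RT 270: heading 45 -> 135
FD 17: (8.435,21.435) -> (-3.586,33.456) [heading=135, draw]
BK 10: (-3.586,33.456) -> (3.485,26.385) [heading=135, draw]
FD 14: (3.485,26.385) -> (-6.414,36.284) [heading=135, draw]
FD 20: (-6.414,36.284) -> (-20.556,50.426) [heading=135, draw]
Final: pos=(-20.556,50.426), heading=135, 5 segment(s) drawn
Waypoints (6 total):
(-5, 8)
(8.435, 21.435)
(-3.586, 33.456)
(3.485, 26.385)
(-6.414, 36.284)
(-20.556, 50.426)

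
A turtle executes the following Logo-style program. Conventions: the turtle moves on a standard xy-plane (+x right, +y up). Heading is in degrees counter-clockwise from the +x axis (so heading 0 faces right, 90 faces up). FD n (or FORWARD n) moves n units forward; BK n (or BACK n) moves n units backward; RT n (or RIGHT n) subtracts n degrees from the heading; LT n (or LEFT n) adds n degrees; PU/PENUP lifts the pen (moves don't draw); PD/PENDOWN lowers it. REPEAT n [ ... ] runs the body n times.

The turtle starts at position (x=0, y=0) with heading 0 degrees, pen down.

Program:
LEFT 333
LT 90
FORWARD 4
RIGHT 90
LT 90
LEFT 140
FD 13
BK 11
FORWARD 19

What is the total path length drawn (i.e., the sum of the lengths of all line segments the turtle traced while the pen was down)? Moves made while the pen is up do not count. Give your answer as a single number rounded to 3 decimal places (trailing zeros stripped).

Answer: 47

Derivation:
Executing turtle program step by step:
Start: pos=(0,0), heading=0, pen down
LT 333: heading 0 -> 333
LT 90: heading 333 -> 63
FD 4: (0,0) -> (1.816,3.564) [heading=63, draw]
RT 90: heading 63 -> 333
LT 90: heading 333 -> 63
LT 140: heading 63 -> 203
FD 13: (1.816,3.564) -> (-10.151,-1.515) [heading=203, draw]
BK 11: (-10.151,-1.515) -> (-0.025,2.783) [heading=203, draw]
FD 19: (-0.025,2.783) -> (-17.515,-4.641) [heading=203, draw]
Final: pos=(-17.515,-4.641), heading=203, 4 segment(s) drawn

Segment lengths:
  seg 1: (0,0) -> (1.816,3.564), length = 4
  seg 2: (1.816,3.564) -> (-10.151,-1.515), length = 13
  seg 3: (-10.151,-1.515) -> (-0.025,2.783), length = 11
  seg 4: (-0.025,2.783) -> (-17.515,-4.641), length = 19
Total = 47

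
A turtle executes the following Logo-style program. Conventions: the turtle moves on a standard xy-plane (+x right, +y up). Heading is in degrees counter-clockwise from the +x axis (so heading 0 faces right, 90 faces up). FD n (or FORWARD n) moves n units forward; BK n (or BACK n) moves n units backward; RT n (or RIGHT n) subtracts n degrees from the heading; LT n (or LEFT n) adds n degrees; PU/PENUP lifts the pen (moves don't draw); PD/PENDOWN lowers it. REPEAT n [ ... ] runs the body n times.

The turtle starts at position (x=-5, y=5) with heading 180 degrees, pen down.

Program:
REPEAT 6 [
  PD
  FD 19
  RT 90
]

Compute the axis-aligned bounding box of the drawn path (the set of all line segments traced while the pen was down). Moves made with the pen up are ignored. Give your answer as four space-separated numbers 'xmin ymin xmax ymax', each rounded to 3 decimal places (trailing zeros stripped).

Executing turtle program step by step:
Start: pos=(-5,5), heading=180, pen down
REPEAT 6 [
  -- iteration 1/6 --
  PD: pen down
  FD 19: (-5,5) -> (-24,5) [heading=180, draw]
  RT 90: heading 180 -> 90
  -- iteration 2/6 --
  PD: pen down
  FD 19: (-24,5) -> (-24,24) [heading=90, draw]
  RT 90: heading 90 -> 0
  -- iteration 3/6 --
  PD: pen down
  FD 19: (-24,24) -> (-5,24) [heading=0, draw]
  RT 90: heading 0 -> 270
  -- iteration 4/6 --
  PD: pen down
  FD 19: (-5,24) -> (-5,5) [heading=270, draw]
  RT 90: heading 270 -> 180
  -- iteration 5/6 --
  PD: pen down
  FD 19: (-5,5) -> (-24,5) [heading=180, draw]
  RT 90: heading 180 -> 90
  -- iteration 6/6 --
  PD: pen down
  FD 19: (-24,5) -> (-24,24) [heading=90, draw]
  RT 90: heading 90 -> 0
]
Final: pos=(-24,24), heading=0, 6 segment(s) drawn

Segment endpoints: x in {-24, -24, -5, -5}, y in {5, 5, 5, 5, 24, 24}
xmin=-24, ymin=5, xmax=-5, ymax=24

Answer: -24 5 -5 24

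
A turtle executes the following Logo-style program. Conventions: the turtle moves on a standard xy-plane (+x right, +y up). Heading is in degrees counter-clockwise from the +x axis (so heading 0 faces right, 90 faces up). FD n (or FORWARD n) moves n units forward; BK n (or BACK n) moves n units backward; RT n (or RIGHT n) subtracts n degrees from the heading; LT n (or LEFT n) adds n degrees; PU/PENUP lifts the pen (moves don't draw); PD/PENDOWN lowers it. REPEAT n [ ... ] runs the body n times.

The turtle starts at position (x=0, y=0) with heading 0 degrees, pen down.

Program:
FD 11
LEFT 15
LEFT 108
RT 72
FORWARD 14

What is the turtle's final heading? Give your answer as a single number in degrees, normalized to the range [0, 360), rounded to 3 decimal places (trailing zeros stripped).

Answer: 51

Derivation:
Executing turtle program step by step:
Start: pos=(0,0), heading=0, pen down
FD 11: (0,0) -> (11,0) [heading=0, draw]
LT 15: heading 0 -> 15
LT 108: heading 15 -> 123
RT 72: heading 123 -> 51
FD 14: (11,0) -> (19.81,10.88) [heading=51, draw]
Final: pos=(19.81,10.88), heading=51, 2 segment(s) drawn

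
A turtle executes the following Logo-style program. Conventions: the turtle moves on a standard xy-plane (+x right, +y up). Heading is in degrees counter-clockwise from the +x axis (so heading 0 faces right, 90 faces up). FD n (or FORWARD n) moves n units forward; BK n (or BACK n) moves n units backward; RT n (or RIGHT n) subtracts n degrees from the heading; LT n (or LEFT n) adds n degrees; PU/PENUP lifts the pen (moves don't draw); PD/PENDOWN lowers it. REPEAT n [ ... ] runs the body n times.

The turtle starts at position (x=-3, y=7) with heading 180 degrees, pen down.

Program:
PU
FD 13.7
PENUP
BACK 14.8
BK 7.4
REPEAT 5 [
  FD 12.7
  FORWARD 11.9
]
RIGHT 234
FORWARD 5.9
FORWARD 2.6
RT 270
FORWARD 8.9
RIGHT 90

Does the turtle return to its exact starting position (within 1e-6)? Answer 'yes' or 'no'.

Answer: no

Derivation:
Executing turtle program step by step:
Start: pos=(-3,7), heading=180, pen down
PU: pen up
FD 13.7: (-3,7) -> (-16.7,7) [heading=180, move]
PU: pen up
BK 14.8: (-16.7,7) -> (-1.9,7) [heading=180, move]
BK 7.4: (-1.9,7) -> (5.5,7) [heading=180, move]
REPEAT 5 [
  -- iteration 1/5 --
  FD 12.7: (5.5,7) -> (-7.2,7) [heading=180, move]
  FD 11.9: (-7.2,7) -> (-19.1,7) [heading=180, move]
  -- iteration 2/5 --
  FD 12.7: (-19.1,7) -> (-31.8,7) [heading=180, move]
  FD 11.9: (-31.8,7) -> (-43.7,7) [heading=180, move]
  -- iteration 3/5 --
  FD 12.7: (-43.7,7) -> (-56.4,7) [heading=180, move]
  FD 11.9: (-56.4,7) -> (-68.3,7) [heading=180, move]
  -- iteration 4/5 --
  FD 12.7: (-68.3,7) -> (-81,7) [heading=180, move]
  FD 11.9: (-81,7) -> (-92.9,7) [heading=180, move]
  -- iteration 5/5 --
  FD 12.7: (-92.9,7) -> (-105.6,7) [heading=180, move]
  FD 11.9: (-105.6,7) -> (-117.5,7) [heading=180, move]
]
RT 234: heading 180 -> 306
FD 5.9: (-117.5,7) -> (-114.032,2.227) [heading=306, move]
FD 2.6: (-114.032,2.227) -> (-112.504,0.123) [heading=306, move]
RT 270: heading 306 -> 36
FD 8.9: (-112.504,0.123) -> (-105.304,5.355) [heading=36, move]
RT 90: heading 36 -> 306
Final: pos=(-105.304,5.355), heading=306, 0 segment(s) drawn

Start position: (-3, 7)
Final position: (-105.304, 5.355)
Distance = 102.317; >= 1e-6 -> NOT closed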